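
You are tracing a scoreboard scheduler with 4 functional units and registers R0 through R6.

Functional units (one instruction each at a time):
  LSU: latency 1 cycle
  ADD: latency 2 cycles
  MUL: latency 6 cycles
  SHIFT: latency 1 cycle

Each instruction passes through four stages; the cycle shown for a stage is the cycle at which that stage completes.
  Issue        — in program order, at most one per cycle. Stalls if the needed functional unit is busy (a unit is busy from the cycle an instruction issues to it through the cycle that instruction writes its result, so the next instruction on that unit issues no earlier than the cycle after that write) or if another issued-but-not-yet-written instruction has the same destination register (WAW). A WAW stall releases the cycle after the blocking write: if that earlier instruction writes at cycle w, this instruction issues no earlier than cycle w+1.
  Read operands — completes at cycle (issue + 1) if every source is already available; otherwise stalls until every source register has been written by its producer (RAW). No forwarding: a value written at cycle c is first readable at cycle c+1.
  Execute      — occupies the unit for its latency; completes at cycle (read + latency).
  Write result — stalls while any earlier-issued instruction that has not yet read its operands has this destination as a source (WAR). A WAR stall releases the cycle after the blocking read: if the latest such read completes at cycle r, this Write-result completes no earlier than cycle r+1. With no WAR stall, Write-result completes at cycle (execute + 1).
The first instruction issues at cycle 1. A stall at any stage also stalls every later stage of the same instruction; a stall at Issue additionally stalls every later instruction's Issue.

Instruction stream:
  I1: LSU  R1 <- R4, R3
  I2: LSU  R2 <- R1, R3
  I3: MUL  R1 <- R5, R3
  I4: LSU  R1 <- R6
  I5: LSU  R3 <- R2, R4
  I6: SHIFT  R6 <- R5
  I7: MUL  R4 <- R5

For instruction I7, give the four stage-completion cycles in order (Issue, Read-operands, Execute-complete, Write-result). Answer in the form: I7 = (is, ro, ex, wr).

I7 = (21, 22, 28, 29)

c1: I1 issues→LSU
c2: I1 reads
c3: I1 exec-done
c4: I1 writes R1
c5: I2 issues→LSU
c6: I2 reads | I3 issues→MUL
c7: I2 exec-done | I3 reads
c8: I2 writes R2
c13: I3 exec-done
c14: I3 writes R1
c15: I4 issues→LSU
c16: I4 reads
c17: I4 exec-done
c18: I4 writes R1
c19: I5 issues→LSU
c20: I5 reads | I6 issues→SHIFT
c21: I5 exec-done | I6 reads | I7 issues→MUL
c22: I5 writes R3 | I6 exec-done | I7 reads
c23: I6 writes R6
c28: I7 exec-done
c29: I7 writes R4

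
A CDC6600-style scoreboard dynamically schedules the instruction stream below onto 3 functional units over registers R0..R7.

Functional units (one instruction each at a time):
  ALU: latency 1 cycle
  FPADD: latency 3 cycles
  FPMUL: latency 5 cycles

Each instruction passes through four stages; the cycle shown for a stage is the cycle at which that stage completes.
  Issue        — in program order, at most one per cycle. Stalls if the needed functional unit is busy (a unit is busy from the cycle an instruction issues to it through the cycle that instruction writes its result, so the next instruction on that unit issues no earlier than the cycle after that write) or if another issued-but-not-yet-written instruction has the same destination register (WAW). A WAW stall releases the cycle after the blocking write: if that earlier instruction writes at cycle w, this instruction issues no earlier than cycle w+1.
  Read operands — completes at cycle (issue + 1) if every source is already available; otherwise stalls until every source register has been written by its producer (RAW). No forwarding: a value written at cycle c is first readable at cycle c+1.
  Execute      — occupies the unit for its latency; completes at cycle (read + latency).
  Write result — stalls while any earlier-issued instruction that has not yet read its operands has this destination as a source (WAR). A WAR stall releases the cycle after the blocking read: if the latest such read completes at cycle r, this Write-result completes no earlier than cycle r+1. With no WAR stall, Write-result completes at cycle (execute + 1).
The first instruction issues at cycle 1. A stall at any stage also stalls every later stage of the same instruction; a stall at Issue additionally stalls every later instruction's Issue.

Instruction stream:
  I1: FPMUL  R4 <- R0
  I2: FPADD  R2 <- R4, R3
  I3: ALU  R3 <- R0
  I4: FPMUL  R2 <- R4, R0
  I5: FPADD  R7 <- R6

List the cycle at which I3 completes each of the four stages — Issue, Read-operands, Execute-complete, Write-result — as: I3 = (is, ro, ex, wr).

t=1  I1 dispatched to FPMUL
t=2  I1 operands ready; I2 dispatched to FPADD
t=3  I3 dispatched to ALU
t=4  I3 operands ready
t=5  I3 complete
t=7  I1 complete
t=8  R4←I1
t=9  I2 operands ready
t=10  R3←I3
t=12  I2 complete
t=13  R2←I2
t=14  I4 dispatched to FPMUL
t=15  I4 operands ready; I5 dispatched to FPADD
t=16  I5 operands ready
t=19  I5 complete
t=20  I4 complete; R7←I5
t=21  R2←I4

I3 = (3, 4, 5, 10)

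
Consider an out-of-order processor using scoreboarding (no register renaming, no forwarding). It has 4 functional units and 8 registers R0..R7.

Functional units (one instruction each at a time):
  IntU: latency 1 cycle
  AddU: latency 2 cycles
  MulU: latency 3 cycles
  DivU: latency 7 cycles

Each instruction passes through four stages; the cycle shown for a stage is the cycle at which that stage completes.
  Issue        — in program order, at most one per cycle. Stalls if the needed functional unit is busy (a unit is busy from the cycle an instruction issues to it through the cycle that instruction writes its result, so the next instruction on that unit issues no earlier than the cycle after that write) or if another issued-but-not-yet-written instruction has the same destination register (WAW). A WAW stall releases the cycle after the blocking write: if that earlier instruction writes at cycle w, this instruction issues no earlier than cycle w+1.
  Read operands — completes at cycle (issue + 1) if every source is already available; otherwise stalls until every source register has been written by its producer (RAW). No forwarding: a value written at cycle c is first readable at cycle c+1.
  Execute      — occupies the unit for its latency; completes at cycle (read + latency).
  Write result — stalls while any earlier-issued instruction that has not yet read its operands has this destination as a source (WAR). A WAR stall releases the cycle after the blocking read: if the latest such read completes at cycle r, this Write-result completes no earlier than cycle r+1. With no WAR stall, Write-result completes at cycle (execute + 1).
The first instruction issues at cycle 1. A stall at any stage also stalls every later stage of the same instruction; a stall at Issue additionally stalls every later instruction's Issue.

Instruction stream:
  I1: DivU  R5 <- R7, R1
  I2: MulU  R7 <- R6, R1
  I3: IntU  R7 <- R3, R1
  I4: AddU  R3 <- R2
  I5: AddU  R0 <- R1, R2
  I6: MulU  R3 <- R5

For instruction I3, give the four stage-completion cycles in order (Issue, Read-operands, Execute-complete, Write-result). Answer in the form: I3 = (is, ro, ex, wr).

I1 -> (1, 2, 9, 10)
I2 -> (2, 3, 6, 7)
I3 -> (8, 9, 10, 11)  // WAW R7: wait I2 write@7
I4 -> (9, 10, 12, 13)
I5 -> (14, 15, 17, 18)  // struct: AddU busy until I4 writes@13
I6 -> (15, 16, 19, 20)

I3 = (8, 9, 10, 11)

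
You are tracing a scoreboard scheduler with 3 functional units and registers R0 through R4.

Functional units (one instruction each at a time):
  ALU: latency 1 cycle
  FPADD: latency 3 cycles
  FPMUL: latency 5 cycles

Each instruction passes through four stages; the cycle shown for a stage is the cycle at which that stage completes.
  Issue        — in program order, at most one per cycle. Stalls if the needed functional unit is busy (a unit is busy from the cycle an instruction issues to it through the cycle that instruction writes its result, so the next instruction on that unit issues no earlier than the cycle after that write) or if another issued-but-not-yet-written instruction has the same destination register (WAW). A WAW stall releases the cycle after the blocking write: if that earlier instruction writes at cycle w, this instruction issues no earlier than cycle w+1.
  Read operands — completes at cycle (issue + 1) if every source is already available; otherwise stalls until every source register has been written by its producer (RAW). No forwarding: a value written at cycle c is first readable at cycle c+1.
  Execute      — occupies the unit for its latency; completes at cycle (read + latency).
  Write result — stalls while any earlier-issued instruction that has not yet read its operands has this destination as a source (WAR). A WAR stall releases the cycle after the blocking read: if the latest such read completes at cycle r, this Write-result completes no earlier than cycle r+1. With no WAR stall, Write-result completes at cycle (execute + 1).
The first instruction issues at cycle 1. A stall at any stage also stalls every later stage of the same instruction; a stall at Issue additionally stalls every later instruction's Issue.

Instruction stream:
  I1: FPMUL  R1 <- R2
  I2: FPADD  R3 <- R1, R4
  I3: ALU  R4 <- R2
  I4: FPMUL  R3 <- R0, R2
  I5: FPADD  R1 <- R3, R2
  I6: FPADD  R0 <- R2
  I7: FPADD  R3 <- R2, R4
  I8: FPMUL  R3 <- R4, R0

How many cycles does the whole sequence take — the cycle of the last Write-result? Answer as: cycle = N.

cycle = 46

1) issue 1, read 2, done 7, write 8
2) issue 2, read 9, done 12, write 13  <RAW R1: wait I1 write@8>
3) issue 3, read 4, done 5, write 10  <WAR R4: wait I2 read@9>
4) issue 14, read 15, done 20, write 21  <WAW R3: wait I2 write@13>
5) issue 15, read 22, done 25, write 26  <RAW R3: wait I4 write@21>
6) issue 27, read 28, done 31, write 32  <struct: FPADD busy until I5 writes@26>
7) issue 33, read 34, done 37, write 38  <struct: FPADD busy until I6 writes@32>
8) issue 39, read 40, done 45, write 46  <WAW R3: wait I7 write@38>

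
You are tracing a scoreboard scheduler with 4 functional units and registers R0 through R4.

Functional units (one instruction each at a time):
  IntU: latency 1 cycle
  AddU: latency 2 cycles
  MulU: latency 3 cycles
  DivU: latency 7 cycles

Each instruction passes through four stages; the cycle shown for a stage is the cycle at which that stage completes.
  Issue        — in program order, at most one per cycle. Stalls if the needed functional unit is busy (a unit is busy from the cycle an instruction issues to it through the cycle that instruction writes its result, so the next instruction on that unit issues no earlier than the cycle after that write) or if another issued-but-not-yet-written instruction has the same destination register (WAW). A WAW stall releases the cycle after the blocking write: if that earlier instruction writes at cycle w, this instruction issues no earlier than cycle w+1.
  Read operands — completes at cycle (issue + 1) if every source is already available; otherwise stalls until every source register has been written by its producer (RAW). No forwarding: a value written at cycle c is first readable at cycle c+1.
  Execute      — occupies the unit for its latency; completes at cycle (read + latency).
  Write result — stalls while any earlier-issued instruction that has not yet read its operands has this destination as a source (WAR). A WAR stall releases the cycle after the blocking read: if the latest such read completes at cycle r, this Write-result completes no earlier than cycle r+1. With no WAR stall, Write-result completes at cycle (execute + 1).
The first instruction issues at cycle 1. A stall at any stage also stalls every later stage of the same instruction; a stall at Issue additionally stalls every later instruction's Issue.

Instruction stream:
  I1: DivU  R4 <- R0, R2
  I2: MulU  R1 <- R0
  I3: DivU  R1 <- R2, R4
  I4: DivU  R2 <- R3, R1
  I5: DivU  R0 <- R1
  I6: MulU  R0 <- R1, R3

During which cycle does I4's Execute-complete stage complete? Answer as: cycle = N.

c1: issue I1 (DivU)
c2: I1 read-ops; issue I2 (MulU)
c3: I2 read-ops
c6: I2 finished on MulU
c7: I2→R1
c9: I1 finished on DivU
c10: I1→R4
c11: issue I3 (DivU)
c12: I3 read-ops
c19: I3 finished on DivU
c20: I3→R1
c21: issue I4 (DivU)
c22: I4 read-ops
c29: I4 finished on DivU
c30: I4→R2
c31: issue I5 (DivU)
c32: I5 read-ops
c39: I5 finished on DivU
c40: I5→R0
c41: issue I6 (MulU)
c42: I6 read-ops
c45: I6 finished on MulU
c46: I6→R0

cycle = 29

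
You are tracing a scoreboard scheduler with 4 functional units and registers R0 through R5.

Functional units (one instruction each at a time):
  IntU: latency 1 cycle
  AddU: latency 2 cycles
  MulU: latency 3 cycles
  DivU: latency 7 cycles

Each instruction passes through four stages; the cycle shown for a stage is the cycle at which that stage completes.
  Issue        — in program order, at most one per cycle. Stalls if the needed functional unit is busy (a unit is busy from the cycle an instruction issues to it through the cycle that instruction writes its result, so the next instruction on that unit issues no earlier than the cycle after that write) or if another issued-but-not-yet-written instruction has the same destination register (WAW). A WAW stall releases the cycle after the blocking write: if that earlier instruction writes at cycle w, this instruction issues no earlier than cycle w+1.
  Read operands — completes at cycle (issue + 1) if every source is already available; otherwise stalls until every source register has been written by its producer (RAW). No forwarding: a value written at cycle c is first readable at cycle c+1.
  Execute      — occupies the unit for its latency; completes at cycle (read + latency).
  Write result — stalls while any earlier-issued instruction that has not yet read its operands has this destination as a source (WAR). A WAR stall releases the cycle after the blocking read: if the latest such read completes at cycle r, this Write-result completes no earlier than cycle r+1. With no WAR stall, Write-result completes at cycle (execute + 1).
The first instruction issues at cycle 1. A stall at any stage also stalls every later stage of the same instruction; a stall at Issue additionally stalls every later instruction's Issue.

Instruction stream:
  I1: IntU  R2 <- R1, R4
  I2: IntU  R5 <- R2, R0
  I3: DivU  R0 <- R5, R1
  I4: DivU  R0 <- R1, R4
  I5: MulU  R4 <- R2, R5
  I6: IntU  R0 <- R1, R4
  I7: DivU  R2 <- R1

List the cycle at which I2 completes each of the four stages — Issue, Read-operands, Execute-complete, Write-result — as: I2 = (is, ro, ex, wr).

[I1] 1/2/3/4
[I2] 5/6/7/8  (struct: IntU busy until I1 writes@4)
[I3] 6/9/16/17  (RAW R5: wait I2 write@8)
[I4] 18/19/26/27  (struct: DivU busy until I3 writes@17)
[I5] 19/20/23/24
[I6] 28/29/30/31  (WAW R0: wait I4 write@27)
[I7] 29/30/37/38

I2 = (5, 6, 7, 8)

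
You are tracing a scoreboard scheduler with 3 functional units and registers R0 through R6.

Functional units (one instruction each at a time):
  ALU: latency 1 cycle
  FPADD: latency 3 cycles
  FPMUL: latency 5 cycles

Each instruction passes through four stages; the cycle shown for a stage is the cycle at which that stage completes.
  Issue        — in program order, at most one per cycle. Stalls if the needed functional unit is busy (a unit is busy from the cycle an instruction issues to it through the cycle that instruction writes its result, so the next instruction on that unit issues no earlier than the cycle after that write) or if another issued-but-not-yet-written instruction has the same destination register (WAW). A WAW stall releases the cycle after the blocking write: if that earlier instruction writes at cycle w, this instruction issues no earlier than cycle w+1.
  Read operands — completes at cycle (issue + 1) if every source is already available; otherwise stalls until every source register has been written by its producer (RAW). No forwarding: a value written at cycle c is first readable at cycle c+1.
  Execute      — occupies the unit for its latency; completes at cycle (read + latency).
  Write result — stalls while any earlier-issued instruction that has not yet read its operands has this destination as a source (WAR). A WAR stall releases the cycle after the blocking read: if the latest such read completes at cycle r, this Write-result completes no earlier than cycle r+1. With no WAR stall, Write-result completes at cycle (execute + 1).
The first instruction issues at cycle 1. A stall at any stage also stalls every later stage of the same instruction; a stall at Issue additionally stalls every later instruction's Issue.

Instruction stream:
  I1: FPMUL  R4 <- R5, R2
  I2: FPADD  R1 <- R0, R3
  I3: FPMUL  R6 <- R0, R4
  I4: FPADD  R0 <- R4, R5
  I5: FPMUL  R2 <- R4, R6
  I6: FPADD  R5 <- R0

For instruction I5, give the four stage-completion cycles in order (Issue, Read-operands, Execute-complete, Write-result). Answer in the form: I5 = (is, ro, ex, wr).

t=1  I1 issues→FPMUL
t=2  I1 reads · I2 issues→FPADD
t=3  I2 reads
t=6  I2 exec-done
t=7  I1 exec-done · I2 writes R1
t=8  I1 writes R4
t=9  I3 issues→FPMUL
t=10  I3 reads · I4 issues→FPADD
t=11  I4 reads
t=14  I4 exec-done
t=15  I3 exec-done · I4 writes R0
t=16  I3 writes R6
t=17  I5 issues→FPMUL
t=18  I5 reads · I6 issues→FPADD
t=19  I6 reads
t=22  I6 exec-done
t=23  I5 exec-done · I6 writes R5
t=24  I5 writes R2

I5 = (17, 18, 23, 24)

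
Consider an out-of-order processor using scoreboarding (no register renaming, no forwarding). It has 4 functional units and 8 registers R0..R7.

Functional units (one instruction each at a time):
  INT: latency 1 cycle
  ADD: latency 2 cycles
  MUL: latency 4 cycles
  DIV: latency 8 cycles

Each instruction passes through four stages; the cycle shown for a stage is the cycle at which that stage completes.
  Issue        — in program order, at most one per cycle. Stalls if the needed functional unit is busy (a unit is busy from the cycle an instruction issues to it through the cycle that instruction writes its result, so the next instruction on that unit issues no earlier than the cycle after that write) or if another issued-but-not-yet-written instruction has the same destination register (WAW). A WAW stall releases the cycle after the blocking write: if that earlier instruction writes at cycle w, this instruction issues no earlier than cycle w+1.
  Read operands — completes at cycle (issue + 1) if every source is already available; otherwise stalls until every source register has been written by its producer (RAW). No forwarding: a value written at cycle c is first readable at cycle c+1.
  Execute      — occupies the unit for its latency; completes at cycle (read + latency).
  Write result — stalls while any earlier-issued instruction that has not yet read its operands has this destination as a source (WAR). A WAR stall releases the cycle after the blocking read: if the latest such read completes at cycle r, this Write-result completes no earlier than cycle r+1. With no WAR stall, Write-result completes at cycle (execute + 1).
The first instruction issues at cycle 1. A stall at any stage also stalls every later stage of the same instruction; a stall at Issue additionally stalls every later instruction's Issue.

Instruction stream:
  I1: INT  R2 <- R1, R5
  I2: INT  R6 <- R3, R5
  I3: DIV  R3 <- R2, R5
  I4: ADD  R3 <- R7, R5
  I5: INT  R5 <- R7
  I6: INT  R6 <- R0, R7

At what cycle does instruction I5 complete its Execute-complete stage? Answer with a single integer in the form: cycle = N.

1) issue 1, read 2, done 3, write 4
2) issue 5, read 6, done 7, write 8  <struct: INT busy until I1 writes@4>
3) issue 6, read 7, done 15, write 16
4) issue 17, read 18, done 20, write 21  <WAW R3: wait I3 write@16>
5) issue 18, read 19, done 20, write 21
6) issue 22, read 23, done 24, write 25  <struct: INT busy until I5 writes@21>

cycle = 20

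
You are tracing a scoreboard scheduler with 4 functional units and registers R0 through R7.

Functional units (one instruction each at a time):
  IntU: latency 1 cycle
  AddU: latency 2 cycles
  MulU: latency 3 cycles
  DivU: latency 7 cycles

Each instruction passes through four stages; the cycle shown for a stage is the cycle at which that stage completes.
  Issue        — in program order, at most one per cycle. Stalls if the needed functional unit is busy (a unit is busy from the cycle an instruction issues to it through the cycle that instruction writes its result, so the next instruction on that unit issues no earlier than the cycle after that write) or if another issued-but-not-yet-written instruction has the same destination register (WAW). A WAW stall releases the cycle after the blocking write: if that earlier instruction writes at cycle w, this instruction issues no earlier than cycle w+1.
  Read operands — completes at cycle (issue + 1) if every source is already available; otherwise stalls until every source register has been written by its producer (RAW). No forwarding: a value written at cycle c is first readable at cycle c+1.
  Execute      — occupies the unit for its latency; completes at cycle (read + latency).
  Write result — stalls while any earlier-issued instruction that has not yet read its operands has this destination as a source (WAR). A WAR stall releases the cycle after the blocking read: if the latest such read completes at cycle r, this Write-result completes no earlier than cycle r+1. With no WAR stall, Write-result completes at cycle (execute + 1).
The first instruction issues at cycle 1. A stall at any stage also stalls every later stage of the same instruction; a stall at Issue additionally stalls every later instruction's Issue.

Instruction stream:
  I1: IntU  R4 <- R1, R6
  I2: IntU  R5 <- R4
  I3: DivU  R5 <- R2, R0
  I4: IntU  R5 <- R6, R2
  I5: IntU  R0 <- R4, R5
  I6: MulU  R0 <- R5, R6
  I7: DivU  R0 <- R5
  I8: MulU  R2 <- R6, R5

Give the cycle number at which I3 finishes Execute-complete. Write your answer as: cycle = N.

[I1] 1/2/3/4
[I2] 5/6/7/8  (struct: IntU busy until I1 writes@4)
[I3] 9/10/17/18  (WAW R5: wait I2 write@8)
[I4] 19/20/21/22  (WAW R5: wait I3 write@18)
[I5] 23/24/25/26  (struct: IntU busy until I4 writes@22)
[I6] 27/28/31/32  (WAW R0: wait I5 write@26)
[I7] 33/34/41/42  (WAW R0: wait I6 write@32)
[I8] 34/35/38/39

cycle = 17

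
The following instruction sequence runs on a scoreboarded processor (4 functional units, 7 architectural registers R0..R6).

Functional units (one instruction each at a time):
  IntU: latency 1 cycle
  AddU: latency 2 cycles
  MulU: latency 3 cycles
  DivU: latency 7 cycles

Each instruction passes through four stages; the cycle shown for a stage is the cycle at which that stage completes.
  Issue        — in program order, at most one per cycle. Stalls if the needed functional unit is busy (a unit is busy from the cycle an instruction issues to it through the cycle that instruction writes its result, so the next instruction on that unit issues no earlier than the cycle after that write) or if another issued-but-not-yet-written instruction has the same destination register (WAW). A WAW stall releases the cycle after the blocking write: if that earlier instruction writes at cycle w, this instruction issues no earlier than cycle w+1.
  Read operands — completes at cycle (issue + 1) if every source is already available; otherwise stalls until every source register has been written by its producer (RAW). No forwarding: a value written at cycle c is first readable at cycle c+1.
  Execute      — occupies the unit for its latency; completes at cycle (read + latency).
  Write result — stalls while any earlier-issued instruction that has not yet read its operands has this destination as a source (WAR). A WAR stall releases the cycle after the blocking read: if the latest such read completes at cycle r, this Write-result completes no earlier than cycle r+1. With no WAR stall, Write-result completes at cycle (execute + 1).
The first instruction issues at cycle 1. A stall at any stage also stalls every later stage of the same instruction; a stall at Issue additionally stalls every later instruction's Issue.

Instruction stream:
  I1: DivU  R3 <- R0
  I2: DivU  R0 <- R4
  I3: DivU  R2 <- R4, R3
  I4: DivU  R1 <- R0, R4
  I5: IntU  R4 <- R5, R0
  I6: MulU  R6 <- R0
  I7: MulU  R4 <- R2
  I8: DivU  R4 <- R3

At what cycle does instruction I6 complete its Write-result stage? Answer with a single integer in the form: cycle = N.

  I1 | 1 | 2 | 9 | 10
  I2 | 11 | 12 | 19 | 20   struct: DivU busy until I1 writes@10
  I3 | 21 | 22 | 29 | 30   struct: DivU busy until I2 writes@20
  I4 | 31 | 32 | 39 | 40   struct: DivU busy until I3 writes@30
  I5 | 32 | 33 | 34 | 35
  I6 | 33 | 34 | 37 | 38
  I7 | 39 | 40 | 43 | 44   struct: MulU busy until I6 writes@38
  I8 | 45 | 46 | 53 | 54   WAW R4: wait I7 write@44

cycle = 38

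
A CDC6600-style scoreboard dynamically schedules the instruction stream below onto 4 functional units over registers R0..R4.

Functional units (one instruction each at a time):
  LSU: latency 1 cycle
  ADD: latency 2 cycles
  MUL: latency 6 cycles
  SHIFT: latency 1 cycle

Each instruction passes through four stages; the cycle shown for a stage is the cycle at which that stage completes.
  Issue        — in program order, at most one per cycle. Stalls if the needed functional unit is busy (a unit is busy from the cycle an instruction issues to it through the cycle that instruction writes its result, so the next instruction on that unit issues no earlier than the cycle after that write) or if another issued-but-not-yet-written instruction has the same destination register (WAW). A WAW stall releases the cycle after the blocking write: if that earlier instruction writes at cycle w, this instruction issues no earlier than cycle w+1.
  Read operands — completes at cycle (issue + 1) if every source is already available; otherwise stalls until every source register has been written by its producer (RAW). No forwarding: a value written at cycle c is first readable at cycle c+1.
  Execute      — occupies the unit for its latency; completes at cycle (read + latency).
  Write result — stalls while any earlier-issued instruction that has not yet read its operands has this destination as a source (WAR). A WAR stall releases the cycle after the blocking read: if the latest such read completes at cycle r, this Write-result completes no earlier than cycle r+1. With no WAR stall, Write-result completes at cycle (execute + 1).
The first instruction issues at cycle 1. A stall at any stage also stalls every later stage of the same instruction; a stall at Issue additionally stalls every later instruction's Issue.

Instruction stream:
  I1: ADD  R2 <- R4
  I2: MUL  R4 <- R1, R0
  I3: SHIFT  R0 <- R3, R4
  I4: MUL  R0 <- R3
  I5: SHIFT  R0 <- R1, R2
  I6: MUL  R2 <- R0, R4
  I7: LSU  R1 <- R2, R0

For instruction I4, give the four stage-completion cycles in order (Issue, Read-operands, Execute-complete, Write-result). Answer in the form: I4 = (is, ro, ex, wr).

I4 = (14, 15, 21, 22)

cycle 1: I1→ADD
cycle 2: I1 RO, I2→MUL
cycle 3: I2 RO, I3→SHIFT
cycle 4: I1 EX
cycle 5: I1 WR R2
cycle 9: I2 EX
cycle 10: I2 WR R4
cycle 11: I3 RO
cycle 12: I3 EX
cycle 13: I3 WR R0
cycle 14: I4→MUL
cycle 15: I4 RO
cycle 21: I4 EX
cycle 22: I4 WR R0
cycle 23: I5→SHIFT
cycle 24: I5 RO, I6→MUL
cycle 25: I5 EX, I7→LSU
cycle 26: I5 WR R0
cycle 27: I6 RO
cycle 33: I6 EX
cycle 34: I6 WR R2
cycle 35: I7 RO
cycle 36: I7 EX
cycle 37: I7 WR R1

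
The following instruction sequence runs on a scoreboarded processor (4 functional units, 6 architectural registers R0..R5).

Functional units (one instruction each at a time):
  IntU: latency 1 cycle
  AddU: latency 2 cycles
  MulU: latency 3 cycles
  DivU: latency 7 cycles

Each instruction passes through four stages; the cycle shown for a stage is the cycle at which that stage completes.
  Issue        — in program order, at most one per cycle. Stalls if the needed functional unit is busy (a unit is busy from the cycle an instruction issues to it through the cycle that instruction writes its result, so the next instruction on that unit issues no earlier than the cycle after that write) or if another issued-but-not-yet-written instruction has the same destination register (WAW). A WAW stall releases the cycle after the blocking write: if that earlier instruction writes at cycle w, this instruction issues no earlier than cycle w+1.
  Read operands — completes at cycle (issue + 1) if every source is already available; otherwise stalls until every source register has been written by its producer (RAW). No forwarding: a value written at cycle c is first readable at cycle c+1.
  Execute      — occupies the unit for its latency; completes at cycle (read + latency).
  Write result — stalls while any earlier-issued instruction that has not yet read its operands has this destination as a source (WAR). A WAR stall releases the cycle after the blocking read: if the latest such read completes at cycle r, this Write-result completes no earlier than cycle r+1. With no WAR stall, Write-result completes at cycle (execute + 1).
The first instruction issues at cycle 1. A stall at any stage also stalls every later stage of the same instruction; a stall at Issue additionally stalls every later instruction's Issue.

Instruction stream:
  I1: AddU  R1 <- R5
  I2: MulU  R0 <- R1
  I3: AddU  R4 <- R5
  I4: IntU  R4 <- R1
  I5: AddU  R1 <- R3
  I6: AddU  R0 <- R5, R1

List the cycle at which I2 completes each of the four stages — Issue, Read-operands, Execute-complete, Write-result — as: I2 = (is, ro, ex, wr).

[1] I1 dispatched to AddU
[2] I1 operands ready, I2 dispatched to MulU
[4] I1 complete
[5] R1←I1
[6] I2 operands ready, I3 dispatched to AddU
[7] I3 operands ready
[9] I2 complete, I3 complete
[10] R0←I2, R4←I3
[11] I4 dispatched to IntU
[12] I4 operands ready, I5 dispatched to AddU
[13] I4 complete, I5 operands ready
[14] R4←I4
[15] I5 complete
[16] R1←I5
[17] I6 dispatched to AddU
[18] I6 operands ready
[20] I6 complete
[21] R0←I6

I2 = (2, 6, 9, 10)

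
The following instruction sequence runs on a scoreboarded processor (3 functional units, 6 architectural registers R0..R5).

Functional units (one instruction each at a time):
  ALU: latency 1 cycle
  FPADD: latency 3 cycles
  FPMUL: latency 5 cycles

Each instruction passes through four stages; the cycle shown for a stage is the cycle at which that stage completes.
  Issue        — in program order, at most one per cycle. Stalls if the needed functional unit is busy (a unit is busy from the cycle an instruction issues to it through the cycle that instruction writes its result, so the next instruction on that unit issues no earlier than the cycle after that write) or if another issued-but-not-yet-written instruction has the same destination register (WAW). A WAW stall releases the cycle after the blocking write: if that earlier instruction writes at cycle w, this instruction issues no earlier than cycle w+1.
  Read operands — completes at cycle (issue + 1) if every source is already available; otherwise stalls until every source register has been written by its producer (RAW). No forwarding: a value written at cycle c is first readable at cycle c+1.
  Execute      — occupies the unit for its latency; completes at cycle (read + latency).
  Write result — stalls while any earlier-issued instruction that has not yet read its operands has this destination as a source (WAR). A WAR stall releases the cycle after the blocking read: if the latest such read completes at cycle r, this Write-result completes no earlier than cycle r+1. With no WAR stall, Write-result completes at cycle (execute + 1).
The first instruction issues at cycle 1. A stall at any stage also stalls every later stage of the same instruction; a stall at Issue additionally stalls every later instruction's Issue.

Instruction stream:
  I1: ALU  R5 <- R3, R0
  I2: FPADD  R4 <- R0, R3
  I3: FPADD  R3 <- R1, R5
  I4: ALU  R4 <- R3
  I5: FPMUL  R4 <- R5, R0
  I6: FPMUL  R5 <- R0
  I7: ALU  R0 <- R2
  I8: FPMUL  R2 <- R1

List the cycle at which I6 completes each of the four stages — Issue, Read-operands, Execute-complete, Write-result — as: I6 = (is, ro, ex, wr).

I6 = (25, 26, 31, 32)

  I1 | 1 | 2 | 3 | 4
  I2 | 2 | 3 | 6 | 7
  I3 | 8 | 9 | 12 | 13   struct: FPADD busy until I2 writes@7
  I4 | 9 | 14 | 15 | 16   RAW R3: wait I3 write@13
  I5 | 17 | 18 | 23 | 24   WAW R4: wait I4 write@16
  I6 | 25 | 26 | 31 | 32   struct: FPMUL busy until I5 writes@24
  I7 | 26 | 27 | 28 | 29
  I8 | 33 | 34 | 39 | 40   struct: FPMUL busy until I6 writes@32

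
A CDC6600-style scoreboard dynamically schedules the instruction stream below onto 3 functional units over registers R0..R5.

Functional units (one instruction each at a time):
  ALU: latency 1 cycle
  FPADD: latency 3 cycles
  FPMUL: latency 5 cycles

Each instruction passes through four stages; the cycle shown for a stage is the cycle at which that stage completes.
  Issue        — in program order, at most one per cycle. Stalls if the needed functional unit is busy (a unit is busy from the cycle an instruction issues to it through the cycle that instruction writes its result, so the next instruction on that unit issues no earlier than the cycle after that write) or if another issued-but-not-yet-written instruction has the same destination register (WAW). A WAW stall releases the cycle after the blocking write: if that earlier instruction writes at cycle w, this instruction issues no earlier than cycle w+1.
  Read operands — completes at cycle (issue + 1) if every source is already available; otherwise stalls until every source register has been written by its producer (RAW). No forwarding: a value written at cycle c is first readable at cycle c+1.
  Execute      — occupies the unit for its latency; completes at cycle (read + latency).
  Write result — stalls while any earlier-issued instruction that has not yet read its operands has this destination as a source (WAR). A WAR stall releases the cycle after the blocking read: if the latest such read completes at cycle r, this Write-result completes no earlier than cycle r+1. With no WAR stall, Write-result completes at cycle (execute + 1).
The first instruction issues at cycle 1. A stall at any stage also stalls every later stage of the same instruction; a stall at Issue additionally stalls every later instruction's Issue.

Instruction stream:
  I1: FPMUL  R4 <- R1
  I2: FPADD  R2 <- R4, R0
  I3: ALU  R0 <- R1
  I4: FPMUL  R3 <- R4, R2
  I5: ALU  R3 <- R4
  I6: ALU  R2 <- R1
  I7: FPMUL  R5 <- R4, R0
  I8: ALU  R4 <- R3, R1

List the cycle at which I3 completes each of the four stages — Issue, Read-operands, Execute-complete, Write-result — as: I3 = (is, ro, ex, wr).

I3 = (3, 4, 5, 10)

cycle 1: issue I1 (FPMUL)
cycle 2: I1 read-ops | issue I2 (FPADD)
cycle 3: issue I3 (ALU)
cycle 4: I3 read-ops
cycle 5: I3 finished on ALU
cycle 7: I1 finished on FPMUL
cycle 8: I1→R4
cycle 9: I2 read-ops | issue I4 (FPMUL)
cycle 10: I3→R0
cycle 12: I2 finished on FPADD
cycle 13: I2→R2
cycle 14: I4 read-ops
cycle 19: I4 finished on FPMUL
cycle 20: I4→R3
cycle 21: issue I5 (ALU)
cycle 22: I5 read-ops
cycle 23: I5 finished on ALU
cycle 24: I5→R3
cycle 25: issue I6 (ALU)
cycle 26: I6 read-ops | issue I7 (FPMUL)
cycle 27: I6 finished on ALU | I7 read-ops
cycle 28: I6→R2
cycle 29: issue I8 (ALU)
cycle 30: I8 read-ops
cycle 31: I8 finished on ALU
cycle 32: I7 finished on FPMUL | I8→R4
cycle 33: I7→R5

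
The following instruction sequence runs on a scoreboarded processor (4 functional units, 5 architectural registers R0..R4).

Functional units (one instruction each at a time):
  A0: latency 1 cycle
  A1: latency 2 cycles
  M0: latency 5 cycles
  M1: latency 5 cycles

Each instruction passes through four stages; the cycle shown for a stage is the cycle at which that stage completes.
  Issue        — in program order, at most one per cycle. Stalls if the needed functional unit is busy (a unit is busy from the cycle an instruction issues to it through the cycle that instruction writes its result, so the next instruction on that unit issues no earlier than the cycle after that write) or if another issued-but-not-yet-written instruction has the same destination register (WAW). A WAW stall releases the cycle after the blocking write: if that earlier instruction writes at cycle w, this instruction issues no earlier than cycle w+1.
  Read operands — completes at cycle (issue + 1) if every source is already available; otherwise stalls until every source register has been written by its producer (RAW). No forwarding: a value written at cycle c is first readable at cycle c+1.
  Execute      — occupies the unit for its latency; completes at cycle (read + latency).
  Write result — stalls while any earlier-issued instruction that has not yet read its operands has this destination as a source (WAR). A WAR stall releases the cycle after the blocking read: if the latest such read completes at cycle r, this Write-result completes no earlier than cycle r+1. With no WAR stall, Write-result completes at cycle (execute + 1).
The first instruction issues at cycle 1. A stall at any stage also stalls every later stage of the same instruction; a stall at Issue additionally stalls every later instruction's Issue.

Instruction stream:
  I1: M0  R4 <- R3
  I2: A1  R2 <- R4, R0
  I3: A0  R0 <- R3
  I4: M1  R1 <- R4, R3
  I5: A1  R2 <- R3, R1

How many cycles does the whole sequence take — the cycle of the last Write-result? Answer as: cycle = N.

[I1] 1/2/7/8
[I2] 2/9/11/12  (RAW R4: wait I1 write@8)
[I3] 3/4/5/10  (WAR R0: wait I2 read@9)
[I4] 4/9/14/15  (RAW R4: wait I1 write@8)
[I5] 13/16/18/19  (struct: A1 busy until I2 writes@12; RAW R1: wait I4 write@15)

cycle = 19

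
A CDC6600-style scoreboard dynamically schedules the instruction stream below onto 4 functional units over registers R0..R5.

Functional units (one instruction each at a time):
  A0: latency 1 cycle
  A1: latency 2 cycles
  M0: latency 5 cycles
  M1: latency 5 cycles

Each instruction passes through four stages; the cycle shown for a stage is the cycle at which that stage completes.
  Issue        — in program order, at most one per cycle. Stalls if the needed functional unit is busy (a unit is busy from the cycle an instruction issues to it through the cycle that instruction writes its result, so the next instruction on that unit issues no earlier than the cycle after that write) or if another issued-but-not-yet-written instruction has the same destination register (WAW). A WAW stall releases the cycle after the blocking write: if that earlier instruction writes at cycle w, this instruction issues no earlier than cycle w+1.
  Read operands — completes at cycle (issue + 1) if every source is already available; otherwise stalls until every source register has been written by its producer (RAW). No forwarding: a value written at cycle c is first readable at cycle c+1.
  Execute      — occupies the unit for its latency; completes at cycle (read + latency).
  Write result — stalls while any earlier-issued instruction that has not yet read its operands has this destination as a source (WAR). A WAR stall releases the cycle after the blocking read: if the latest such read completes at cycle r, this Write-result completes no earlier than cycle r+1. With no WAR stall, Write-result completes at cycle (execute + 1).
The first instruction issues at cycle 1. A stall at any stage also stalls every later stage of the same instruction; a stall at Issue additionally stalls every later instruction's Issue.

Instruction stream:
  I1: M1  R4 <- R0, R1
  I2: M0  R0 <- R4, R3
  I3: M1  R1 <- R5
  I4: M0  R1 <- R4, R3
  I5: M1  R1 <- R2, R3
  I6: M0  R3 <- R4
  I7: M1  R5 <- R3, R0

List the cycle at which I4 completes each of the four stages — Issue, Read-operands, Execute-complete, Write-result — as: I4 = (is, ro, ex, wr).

I4 = (17, 18, 23, 24)

t=1  I1 issues→M1
t=2  I1 reads; I2 issues→M0
t=7  I1 exec-done
t=8  I1 writes R4
t=9  I2 reads; I3 issues→M1
t=10  I3 reads
t=14  I2 exec-done
t=15  I2 writes R0; I3 exec-done
t=16  I3 writes R1
t=17  I4 issues→M0
t=18  I4 reads
t=23  I4 exec-done
t=24  I4 writes R1
t=25  I5 issues→M1
t=26  I5 reads; I6 issues→M0
t=27  I6 reads
t=31  I5 exec-done
t=32  I5 writes R1; I6 exec-done
t=33  I6 writes R3; I7 issues→M1
t=34  I7 reads
t=39  I7 exec-done
t=40  I7 writes R5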